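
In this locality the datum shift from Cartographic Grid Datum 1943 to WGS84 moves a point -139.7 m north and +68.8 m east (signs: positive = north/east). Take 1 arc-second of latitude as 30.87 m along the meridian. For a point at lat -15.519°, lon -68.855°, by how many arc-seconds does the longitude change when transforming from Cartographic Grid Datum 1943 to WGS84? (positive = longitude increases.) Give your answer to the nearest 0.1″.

Δλ = 2.3″

At latitude -15.519°, cos φ = 0.963542.
1″ of longitude at this latitude = 30.87 × cos φ = 29.7445 m, so Δλ = 68.8 / 29.7445 = 2.313″.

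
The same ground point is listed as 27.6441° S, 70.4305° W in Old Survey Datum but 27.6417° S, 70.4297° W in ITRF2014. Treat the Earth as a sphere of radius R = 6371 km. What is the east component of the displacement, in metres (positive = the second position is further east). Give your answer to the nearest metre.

Δφ = -27.6417° − -27.6441° = +0.0024°; Δλ = -70.4297° − -70.4305° = +0.0008°.
1° along a meridian = πR/180 = 111195 m.
ΔN = Δφ × 111195 = 266.9 m; ΔE = Δλ × 111195 × cos(-27.6441°) = +0.0008 × 111195 × 0.885847 = 78.8 m.

ΔE = 79 m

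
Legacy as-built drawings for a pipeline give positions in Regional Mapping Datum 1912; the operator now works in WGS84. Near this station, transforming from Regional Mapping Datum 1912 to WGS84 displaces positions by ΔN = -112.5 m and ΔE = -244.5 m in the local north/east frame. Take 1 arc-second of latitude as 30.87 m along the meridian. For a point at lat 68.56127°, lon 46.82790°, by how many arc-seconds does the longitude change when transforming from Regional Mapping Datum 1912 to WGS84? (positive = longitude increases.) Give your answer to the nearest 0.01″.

Δλ = -21.67″

At latitude 68.56127°, cos φ = 0.365506.
1″ of longitude at this latitude = 30.87 × cos φ = 11.2832 m, so Δλ = -244.5 / 11.2832 = -21.669″.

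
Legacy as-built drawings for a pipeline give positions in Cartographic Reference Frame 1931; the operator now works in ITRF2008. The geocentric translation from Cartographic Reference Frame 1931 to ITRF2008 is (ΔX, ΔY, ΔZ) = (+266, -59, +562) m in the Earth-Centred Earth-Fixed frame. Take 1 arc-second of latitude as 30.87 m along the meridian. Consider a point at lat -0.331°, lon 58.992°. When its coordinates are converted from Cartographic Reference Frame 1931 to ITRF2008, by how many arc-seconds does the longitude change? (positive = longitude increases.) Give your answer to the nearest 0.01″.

Δλ = -8.37″

sin φ = -0.005777, cos φ = 0.999983, sin λ = 0.857095, cos λ = 0.515158.
East component: ΔE = −sin λ·ΔX + cos λ·ΔY = −(0.857095)(266) + (0.515158)(-59) = -258.38 m.
1° of latitude spans 3600 × 30.87 = 111132 m; at latitude φ, 1° of longitude spans that × cos φ = 111130.1 m, so Δλ = -258.38 / 111130.1 × 3600 = -8.370″.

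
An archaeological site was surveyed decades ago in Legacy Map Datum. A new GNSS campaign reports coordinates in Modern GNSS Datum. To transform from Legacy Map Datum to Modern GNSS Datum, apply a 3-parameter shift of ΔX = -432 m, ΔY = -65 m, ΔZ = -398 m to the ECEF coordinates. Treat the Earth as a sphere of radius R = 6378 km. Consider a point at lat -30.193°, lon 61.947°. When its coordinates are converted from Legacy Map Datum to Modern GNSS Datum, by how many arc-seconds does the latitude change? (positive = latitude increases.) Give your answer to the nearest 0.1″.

sin φ = -0.502914, cos φ = 0.864336, sin λ = 0.882513, cos λ = 0.470288.
North component: ΔN = −sin φ cos λ·ΔX − sin φ sin λ·ΔY + cos φ·ΔZ = −(-0.502914)(0.470288)(-432) − (-0.502914)(0.882513)(-65) + (0.864336)(-398) = -475.03 m.
1° of latitude spans πR/180 = 111317 m, so Δφ = -475.03 / 111317 × 3600 = -15.362″.

Δφ = -15.4″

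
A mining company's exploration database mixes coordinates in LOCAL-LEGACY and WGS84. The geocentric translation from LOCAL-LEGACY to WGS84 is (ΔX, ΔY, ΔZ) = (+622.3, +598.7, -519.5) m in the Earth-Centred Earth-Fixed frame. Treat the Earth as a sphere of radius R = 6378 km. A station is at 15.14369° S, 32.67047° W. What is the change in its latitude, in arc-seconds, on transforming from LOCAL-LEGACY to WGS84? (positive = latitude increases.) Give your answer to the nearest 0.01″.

Δφ = -14.52″

sin φ = -0.261241, cos φ = 0.965274, sin λ = -0.539807, cos λ = 0.841789.
North component: ΔN = −sin φ cos λ·ΔX − sin φ sin λ·ΔY + cos φ·ΔZ = −(-0.261241)(0.841789)(622.3) − (-0.261241)(-0.539807)(598.7) + (0.965274)(-519.5) = -449.04 m.
1° of latitude spans πR/180 = 111317 m, so Δφ = -449.04 / 111317 × 3600 = -14.522″.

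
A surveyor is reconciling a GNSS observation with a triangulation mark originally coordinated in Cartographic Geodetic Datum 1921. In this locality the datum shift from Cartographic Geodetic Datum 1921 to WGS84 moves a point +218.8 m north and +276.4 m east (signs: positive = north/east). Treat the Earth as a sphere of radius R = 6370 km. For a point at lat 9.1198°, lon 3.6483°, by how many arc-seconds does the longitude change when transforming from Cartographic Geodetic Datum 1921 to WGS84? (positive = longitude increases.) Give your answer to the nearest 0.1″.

At latitude 9.1198°, cos φ = 0.987359.
One radian of longitude at latitude φ spans R cos φ, so Δλ = ΔE / (R cos φ) = 276.4 / (6370000 × 0.987359) = 4.3946e-05 rad = 9.065″.

Δλ = 9.1″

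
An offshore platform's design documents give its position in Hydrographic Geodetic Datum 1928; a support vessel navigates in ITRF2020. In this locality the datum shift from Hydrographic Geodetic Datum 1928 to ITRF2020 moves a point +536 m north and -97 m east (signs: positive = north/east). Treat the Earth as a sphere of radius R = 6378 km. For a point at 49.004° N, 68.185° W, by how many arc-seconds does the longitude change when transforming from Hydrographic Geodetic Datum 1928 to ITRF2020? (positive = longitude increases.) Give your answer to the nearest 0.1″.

Δλ = -4.8″

At latitude 49.004°, cos φ = 0.656006.
One radian of longitude at latitude φ spans R cos φ, so Δλ = ΔE / (R cos φ) = -97.0 / (6378000 × 0.656006) = -2.3184e-05 rad = -4.782″.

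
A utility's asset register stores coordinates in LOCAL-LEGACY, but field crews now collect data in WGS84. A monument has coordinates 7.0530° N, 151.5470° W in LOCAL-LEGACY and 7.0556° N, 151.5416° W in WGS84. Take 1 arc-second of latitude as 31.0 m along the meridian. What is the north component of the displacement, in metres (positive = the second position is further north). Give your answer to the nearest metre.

ΔN = 290 m

Δφ = 7.0556° − 7.0530° = +0.0026°; Δλ = -151.5416° − -151.5470° = +0.0054°.
1° of latitude = 3600 × 31.00 = 111600 m.
ΔN = Δφ × 111600 = 290.2 m; ΔE = Δλ × 111600 × cos(7.0530°) = +0.0054 × 111600 × 0.992433 = 598.1 m.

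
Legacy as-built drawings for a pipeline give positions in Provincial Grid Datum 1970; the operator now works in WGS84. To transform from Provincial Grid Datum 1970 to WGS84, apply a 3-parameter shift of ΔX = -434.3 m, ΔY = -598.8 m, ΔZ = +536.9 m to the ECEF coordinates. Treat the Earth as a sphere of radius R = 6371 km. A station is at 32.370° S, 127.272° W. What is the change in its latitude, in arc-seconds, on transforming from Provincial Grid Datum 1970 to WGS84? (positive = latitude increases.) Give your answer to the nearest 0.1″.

sin φ = -0.535385, cos φ = 0.844608, sin λ = -0.795770, cos λ = -0.605600.
North component: ΔN = −sin φ cos λ·ΔX − sin φ sin λ·ΔY + cos φ·ΔZ = −(-0.535385)(-0.605600)(-434.3) − (-0.535385)(-0.795770)(-598.8) + (0.844608)(536.9) = 849.40 m.
1° of latitude spans πR/180 = 111195 m, so Δφ = 849.40 / 111195 × 3600 = 27.500″.

Δφ = 27.5″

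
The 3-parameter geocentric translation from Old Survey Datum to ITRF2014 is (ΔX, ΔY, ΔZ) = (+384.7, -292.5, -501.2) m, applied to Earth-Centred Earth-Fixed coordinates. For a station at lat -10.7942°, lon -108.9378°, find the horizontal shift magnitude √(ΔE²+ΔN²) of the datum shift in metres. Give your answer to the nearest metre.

652 m

At φ = -10.7942°, λ = -108.9378°: sin φ = -0.187282, cos φ = 0.982306, sin λ = -0.945871, cos λ = -0.324542.
ΔE = −sin λ·ΔX + cos λ·ΔY = −(-0.945871)·(384.7) + (-0.324542)·(-292.5) = 458.81 m.
ΔN = −sin φ cos λ·ΔX − sin φ sin λ·ΔY + cos φ·ΔZ = −(-0.187282)(-0.324542)(384.7) − (-0.187282)(-0.945871)(-292.5) + (0.982306)(-501.2) = -463.90 m.
Horizontal magnitude = √(ΔE² + ΔN²) = √(458.81² + (-463.90)²) = 652.46 m.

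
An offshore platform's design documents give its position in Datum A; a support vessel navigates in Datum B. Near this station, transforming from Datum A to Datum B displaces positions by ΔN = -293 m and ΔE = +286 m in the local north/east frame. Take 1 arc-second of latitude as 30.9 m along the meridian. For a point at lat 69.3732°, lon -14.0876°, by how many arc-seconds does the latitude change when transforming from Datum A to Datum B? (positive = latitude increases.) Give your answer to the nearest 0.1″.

1″ of latitude = 30.90 m, so Δφ = -293.0 / 30.90 = -9.482″.

Δφ = -9.5″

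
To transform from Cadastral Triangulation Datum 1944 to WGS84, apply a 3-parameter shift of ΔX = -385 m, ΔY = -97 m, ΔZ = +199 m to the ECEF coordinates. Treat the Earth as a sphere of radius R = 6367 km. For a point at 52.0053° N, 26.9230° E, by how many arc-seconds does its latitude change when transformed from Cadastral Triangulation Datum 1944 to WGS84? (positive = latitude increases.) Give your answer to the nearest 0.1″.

Δφ = 13.9″

sin φ = 0.788068, cos φ = 0.615589, sin λ = 0.452793, cos λ = 0.891616.
North component: ΔN = −sin φ cos λ·ΔX − sin φ sin λ·ΔY + cos φ·ΔZ = −(0.788068)(0.891616)(-385) − (0.788068)(0.452793)(-97) + (0.615589)(199) = 427.64 m.
1° of latitude spans πR/180 = 111125 m, so Δφ = 427.64 / 111125 × 3600 = 13.854″.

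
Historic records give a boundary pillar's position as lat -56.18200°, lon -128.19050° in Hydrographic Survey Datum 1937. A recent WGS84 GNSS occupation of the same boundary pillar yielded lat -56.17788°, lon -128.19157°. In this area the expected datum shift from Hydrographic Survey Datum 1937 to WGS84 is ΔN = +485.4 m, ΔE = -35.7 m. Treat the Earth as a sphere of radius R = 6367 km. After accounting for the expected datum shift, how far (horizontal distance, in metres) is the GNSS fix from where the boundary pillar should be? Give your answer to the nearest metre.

41 m

Observed coordinate differences: Δφ = +0.00412°, Δλ = -0.00107°.
Converting to metres (1° lat = 111125 m, cos φ = 0.556557): observed ΔN = 457.8 m, observed ΔE = -66.2 m.
Subtracting the expected shift leaves a residual of 457.8 − (485.4) = -27.6 m north and -66.2 − (-35.7) = -30.5 m east.
Residual distance = √((-27.6)² + (-30.5)²) = 41.1 m.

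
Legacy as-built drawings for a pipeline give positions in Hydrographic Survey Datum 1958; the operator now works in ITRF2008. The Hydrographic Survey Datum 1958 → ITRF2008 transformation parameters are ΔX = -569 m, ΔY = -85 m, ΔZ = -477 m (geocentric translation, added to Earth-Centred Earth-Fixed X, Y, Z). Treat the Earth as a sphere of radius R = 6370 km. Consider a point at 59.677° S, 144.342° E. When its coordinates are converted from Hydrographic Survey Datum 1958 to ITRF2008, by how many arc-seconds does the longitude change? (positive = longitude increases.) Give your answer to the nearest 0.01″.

Δλ = 25.70″

sin φ = -0.863193, cos φ = 0.504874, sin λ = 0.582946, cos λ = -0.812511.
East component: ΔE = −sin λ·ΔX + cos λ·ΔY = −(0.582946)(-569) + (-0.812511)(-85) = 400.76 m.
1° of latitude spans πR/180 = 111177 m; at latitude φ, 1° of longitude spans that × cos φ = 56130.6 m, so Δλ = 400.76 / 56130.6 × 3600 = 25.703″.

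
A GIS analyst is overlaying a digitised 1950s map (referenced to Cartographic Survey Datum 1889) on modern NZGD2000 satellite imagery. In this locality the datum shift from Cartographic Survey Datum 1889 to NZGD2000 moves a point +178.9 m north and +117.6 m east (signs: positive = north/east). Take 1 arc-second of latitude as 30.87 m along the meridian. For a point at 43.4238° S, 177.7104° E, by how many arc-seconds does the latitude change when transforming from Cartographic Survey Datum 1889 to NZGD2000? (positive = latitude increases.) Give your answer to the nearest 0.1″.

Δφ = 5.8″

1″ of latitude = 30.87 m, so Δφ = 178.9 / 30.87 = 5.795″.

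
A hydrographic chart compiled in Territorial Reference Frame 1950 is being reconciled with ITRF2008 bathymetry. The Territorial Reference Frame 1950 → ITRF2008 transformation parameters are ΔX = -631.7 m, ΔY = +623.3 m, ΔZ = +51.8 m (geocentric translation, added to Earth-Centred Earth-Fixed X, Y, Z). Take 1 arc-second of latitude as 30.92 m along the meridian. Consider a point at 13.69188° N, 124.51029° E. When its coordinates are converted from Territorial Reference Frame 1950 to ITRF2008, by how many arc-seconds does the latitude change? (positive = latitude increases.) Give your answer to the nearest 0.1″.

sin φ = 0.236700, cos φ = 0.971583, sin λ = 0.824024, cos λ = -0.566554.
North component: ΔN = −sin φ cos λ·ΔX − sin φ sin λ·ΔY + cos φ·ΔZ = −(0.236700)(-0.566554)(-631.7) − (0.236700)(0.824024)(623.3) + (0.971583)(51.8) = -155.96 m.
1° of latitude spans 3600 × 30.92 = 111312 m, so Δφ = -155.96 / 111312 × 3600 = -5.044″.

Δφ = -5.0″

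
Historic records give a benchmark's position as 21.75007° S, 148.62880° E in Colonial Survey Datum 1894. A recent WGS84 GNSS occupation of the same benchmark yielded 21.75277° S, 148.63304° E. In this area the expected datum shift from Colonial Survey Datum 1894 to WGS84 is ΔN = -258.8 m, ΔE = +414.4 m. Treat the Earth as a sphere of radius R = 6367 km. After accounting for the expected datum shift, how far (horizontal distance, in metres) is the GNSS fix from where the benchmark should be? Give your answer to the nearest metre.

47 m

Observed coordinate differences: Δφ = -0.00270°, Δλ = +0.00424°.
Converting to metres (1° lat = 111125 m, cos φ = 0.928809): observed ΔN = -300.0 m, observed ΔE = 437.6 m.
Subtracting the expected shift leaves a residual of -300.0 − (-258.8) = -41.2 m north and 437.6 − (414.4) = 23.2 m east.
Residual distance = √((-41.2)² + 23.2²) = 47.3 m.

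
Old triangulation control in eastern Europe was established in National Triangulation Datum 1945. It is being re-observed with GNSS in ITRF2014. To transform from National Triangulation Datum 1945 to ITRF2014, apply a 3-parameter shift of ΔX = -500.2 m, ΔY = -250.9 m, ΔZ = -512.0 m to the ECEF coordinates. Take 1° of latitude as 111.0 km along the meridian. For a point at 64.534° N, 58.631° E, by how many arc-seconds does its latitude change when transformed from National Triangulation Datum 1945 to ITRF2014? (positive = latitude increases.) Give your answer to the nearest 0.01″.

sin φ = 0.902841, cos φ = 0.429975, sin λ = 0.853833, cos λ = 0.520548.
North component: ΔN = −sin φ cos λ·ΔX − sin φ sin λ·ΔY + cos φ·ΔZ = −(0.902841)(0.520548)(-500.2) − (0.902841)(0.853833)(-250.9) + (0.429975)(-512.0) = 208.34 m.
1° of latitude spans 111000 m, so Δφ = 208.34 / 111000 × 3600 = 6.757″.

Δφ = 6.76″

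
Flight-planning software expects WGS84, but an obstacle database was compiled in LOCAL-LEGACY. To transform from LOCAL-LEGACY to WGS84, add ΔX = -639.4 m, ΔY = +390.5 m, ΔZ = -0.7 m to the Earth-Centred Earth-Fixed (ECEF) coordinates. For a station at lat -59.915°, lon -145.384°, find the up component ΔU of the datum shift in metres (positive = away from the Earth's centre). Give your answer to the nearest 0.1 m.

The local up (radial) axis is (cos φ cos λ, cos φ sin λ, sin φ), giving ΔU = 263.782 − 111.201 + 0.606 = 153.19 m.

ΔU = 153.2 m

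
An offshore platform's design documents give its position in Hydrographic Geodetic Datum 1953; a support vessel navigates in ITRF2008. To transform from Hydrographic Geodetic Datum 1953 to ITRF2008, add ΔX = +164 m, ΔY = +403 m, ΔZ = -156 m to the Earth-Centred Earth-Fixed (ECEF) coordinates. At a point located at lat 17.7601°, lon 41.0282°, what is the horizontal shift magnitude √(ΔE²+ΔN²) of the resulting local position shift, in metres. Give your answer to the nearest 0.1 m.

331.4 m

The local east axis at (φ, λ) is (−sin λ, cos λ, 0), so ΔE = −sin(41.0282°)·164 + cos(41.0282°)·403 = 196.36 m.
The local north axis is (−sin φ cos λ, −sin φ sin λ, cos φ), giving ΔN = -37.738 − 80.694 − 148.565 = -267.00 m.
Horizontal magnitude = √(ΔE² + ΔN²) = √(196.36² + (-267.00)²) = 331.43 m.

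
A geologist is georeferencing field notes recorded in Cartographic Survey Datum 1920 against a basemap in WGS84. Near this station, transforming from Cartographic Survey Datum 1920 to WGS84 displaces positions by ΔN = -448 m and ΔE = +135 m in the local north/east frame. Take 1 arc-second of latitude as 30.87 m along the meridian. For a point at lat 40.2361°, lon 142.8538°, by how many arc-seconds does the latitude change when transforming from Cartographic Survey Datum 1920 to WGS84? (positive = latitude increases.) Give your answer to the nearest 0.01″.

1″ of latitude = 30.87 m, so Δφ = -448.0 / 30.87 = -14.512″.

Δφ = -14.51″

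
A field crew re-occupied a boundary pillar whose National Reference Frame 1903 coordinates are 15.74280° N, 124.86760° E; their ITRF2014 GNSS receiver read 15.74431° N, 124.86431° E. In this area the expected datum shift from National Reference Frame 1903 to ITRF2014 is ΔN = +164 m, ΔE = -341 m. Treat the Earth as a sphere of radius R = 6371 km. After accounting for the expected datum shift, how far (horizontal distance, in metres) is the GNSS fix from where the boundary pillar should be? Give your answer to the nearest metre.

Observed coordinate differences: Δφ = +0.00151°, Δλ = -0.00329°.
Converting to metres (1° lat = 111195 m, cos φ = 0.962489): observed ΔN = 167.9 m, observed ΔE = -352.1 m.
Subtracting the expected shift leaves a residual of 167.9 − (164) = 3.9 m north and -352.1 − (-341) = -11.1 m east.
Residual distance = √(3.9² + (-11.1)²) = 11.8 m.

12 m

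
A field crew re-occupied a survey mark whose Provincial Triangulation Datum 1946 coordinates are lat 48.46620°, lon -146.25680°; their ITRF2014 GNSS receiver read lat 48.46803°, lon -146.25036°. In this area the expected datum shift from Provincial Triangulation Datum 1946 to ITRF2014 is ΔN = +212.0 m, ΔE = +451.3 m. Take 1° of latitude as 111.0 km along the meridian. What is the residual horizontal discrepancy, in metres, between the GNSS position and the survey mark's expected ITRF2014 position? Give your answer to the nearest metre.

Observed coordinate differences: Δφ = +0.00183°, Δλ = +0.00644°.
Converting to metres (1° lat = 111000 m, cos φ = 0.663062): observed ΔN = 203.1 m, observed ΔE = 474.0 m.
Subtracting the expected shift leaves a residual of 203.1 − (212.0) = -8.9 m north and 474.0 − (451.3) = 22.7 m east.
Residual distance = √((-8.9)² + 22.7²) = 24.4 m.

24 m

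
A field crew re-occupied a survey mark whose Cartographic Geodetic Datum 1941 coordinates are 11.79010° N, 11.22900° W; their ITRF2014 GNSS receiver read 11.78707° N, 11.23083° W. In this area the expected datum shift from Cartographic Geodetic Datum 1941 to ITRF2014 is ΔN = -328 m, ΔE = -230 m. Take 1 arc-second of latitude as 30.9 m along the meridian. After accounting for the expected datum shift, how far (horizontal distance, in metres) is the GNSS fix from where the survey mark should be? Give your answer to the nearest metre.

Observed coordinate differences: Δφ = -0.00303°, Δλ = -0.00183°.
Converting to metres (1° lat = 111240 m, cos φ = 0.978903): observed ΔN = -337.1 m, observed ΔE = -199.3 m.
Subtracting the expected shift leaves a residual of -337.1 − (-328) = -9.1 m north and -199.3 − (-230) = 30.7 m east.
Residual distance = √((-9.1)² + 30.7²) = 32.0 m.

32 m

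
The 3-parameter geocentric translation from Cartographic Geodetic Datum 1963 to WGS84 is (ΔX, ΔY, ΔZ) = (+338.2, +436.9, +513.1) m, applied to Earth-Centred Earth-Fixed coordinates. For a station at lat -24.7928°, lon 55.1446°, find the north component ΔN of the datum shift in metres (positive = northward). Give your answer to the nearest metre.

At φ = -24.7928°, λ = 55.1446°: sin φ = -0.419338, cos φ = 0.907830, sin λ = 0.820597, cos λ = 0.571507.
ΔN = −sin φ cos λ·ΔX − sin φ sin λ·ΔY + cos φ·ΔZ = −(-0.419338)(0.571507)(338.2) − (-0.419338)(0.820597)(436.9) + (0.907830)(513.1) = 697.20 m.

ΔN = 697 m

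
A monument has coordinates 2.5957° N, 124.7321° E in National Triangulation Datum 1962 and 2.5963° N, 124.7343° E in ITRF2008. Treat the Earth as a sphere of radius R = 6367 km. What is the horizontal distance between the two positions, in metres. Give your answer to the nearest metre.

253 m

Δφ = 2.5963° − 2.5957° = +0.0006°; Δλ = 124.7343° − 124.7321° = +0.0022°.
1° along a meridian = πR/180 = 111125 m.
ΔN = Δφ × 111125 = 66.7 m; ΔE = Δλ × 111125 × cos(2.5957°) = +0.0022 × 111125 × 0.998974 = 244.2 m.
Distance = √(ΔE² + ΔN²) = √(244.2² + 66.7²) = 253.2 m.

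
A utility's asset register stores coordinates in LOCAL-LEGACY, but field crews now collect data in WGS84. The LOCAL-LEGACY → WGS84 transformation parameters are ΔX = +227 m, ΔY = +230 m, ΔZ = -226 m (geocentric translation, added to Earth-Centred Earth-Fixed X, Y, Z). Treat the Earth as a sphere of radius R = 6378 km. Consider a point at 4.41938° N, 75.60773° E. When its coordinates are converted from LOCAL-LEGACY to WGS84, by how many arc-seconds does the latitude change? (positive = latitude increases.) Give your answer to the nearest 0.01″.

Δφ = -7.98″

sin φ = 0.077056, cos φ = 0.997027, sin λ = 0.968617, cos λ = 0.248559.
North component: ΔN = −sin φ cos λ·ΔX − sin φ sin λ·ΔY + cos φ·ΔZ = −(0.077056)(0.248559)(227) − (0.077056)(0.968617)(230) + (0.997027)(-226) = -246.84 m.
1° of latitude spans πR/180 = 111317 m, so Δφ = -246.84 / 111317 × 3600 = -7.983″.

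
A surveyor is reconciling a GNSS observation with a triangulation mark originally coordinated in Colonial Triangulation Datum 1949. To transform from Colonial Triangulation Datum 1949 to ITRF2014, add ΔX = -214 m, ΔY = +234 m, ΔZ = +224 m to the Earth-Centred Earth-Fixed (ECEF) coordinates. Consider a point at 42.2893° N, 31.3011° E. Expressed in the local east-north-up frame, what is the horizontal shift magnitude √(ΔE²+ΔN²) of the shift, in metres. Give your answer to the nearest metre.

At φ = 42.2893°, λ = 31.3011°: sin φ = 0.672874, cos φ = 0.739757, sin λ = 0.519536, cos λ = 0.854449.
ΔE = −sin λ·ΔX + cos λ·ΔY = −(0.519536)·(-214) + (0.854449)·(234) = 311.12 m.
ΔN = −sin φ cos λ·ΔX − sin φ sin λ·ΔY + cos φ·ΔZ = −(0.672874)(0.854449)(-214) − (0.672874)(0.519536)(234) + (0.739757)(224) = 206.94 m.
Horizontal magnitude = √(ΔE² + ΔN²) = √(311.12² + 206.94²) = 373.66 m.

374 m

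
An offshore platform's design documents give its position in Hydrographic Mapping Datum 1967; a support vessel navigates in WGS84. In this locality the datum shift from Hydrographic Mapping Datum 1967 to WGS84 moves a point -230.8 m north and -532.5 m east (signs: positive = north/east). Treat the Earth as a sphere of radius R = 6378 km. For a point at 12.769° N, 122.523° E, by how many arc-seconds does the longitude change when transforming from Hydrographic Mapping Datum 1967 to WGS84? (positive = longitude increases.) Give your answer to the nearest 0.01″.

Δλ = -17.66″

At latitude 12.769°, cos φ = 0.975269.
One radian of longitude at latitude φ spans R cos φ, so Δλ = ΔE / (R cos φ) = -532.5 / (6378000 × 0.975269) = -8.5607e-05 rad = -17.658″.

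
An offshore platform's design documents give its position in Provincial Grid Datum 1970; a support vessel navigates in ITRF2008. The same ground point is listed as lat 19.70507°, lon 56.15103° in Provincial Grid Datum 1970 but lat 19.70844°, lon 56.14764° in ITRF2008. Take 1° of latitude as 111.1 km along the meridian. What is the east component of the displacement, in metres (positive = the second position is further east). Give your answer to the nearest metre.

Δφ = 19.70844° − 19.70507° = +0.00337°; Δλ = 56.14764° − 56.15103° = -0.00339°.
ΔN = Δφ × 111100 = 374.4 m; ΔE = Δλ × 111100 × cos(19.70507°) = -0.00339 × 111100 × 0.941441 = -354.6 m.

ΔE = -355 m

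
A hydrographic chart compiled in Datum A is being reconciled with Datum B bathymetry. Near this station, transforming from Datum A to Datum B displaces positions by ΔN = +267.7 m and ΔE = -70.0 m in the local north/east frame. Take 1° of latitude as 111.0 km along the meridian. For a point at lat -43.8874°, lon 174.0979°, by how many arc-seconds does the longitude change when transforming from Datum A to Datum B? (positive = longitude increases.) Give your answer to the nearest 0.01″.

Δλ = -3.15″

At latitude -43.8874°, cos φ = 0.720704.
1° of longitude at this latitude = 111.0 × cos φ = 80.00 km, so Δλ = -70.0 / 79998.1 = -0.0008750° = -3.150″.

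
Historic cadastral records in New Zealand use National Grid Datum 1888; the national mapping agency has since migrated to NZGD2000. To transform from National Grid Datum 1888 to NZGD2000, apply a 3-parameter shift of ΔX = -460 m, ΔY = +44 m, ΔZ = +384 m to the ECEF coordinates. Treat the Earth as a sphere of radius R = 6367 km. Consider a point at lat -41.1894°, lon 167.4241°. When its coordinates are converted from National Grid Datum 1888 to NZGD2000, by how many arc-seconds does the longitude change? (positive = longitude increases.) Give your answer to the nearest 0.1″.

Δλ = 2.5″

sin φ = -0.658550, cos φ = 0.752537, sin λ = 0.217733, cos λ = -0.976008.
East component: ΔE = −sin λ·ΔX + cos λ·ΔY = −(0.217733)(-460) + (-0.976008)(44) = 57.21 m.
1° of latitude spans πR/180 = 111125 m; at latitude φ, 1° of longitude spans that × cos φ = 83625.7 m, so Δλ = 57.21 / 83625.7 × 3600 = 2.463″.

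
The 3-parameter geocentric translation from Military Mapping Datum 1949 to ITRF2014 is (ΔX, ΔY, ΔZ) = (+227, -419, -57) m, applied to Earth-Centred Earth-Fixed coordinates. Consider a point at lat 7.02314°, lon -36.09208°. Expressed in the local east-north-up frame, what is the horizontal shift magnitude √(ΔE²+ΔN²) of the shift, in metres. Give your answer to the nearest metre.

At φ = 7.02314°, λ = -36.09208°: sin φ = 0.122270, cos φ = 0.992497, sin λ = -0.589085, cos λ = 0.808071.
ΔE = −sin λ·ΔX + cos λ·ΔY = −(-0.589085)·(227) + (0.808071)·(-419) = -204.86 m.
ΔN = −sin φ cos λ·ΔX − sin φ sin λ·ΔY + cos φ·ΔZ = −(0.122270)(0.808071)(227) − (0.122270)(-0.589085)(-419) + (0.992497)(-57) = -109.18 m.
Horizontal magnitude = √(ΔE² + ΔN²) = √((-204.86)² + (-109.18)²) = 232.14 m.

232 m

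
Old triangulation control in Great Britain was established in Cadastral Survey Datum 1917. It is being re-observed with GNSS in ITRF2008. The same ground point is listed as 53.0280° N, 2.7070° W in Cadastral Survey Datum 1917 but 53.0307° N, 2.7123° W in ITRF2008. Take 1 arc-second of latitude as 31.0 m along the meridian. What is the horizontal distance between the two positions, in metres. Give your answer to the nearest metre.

Δφ = 53.0307° − 53.0280° = +0.0027°; Δλ = -2.7123° − -2.7070° = -0.0053°.
1° of latitude = 3600 × 31.00 = 111600 m.
ΔN = Δφ × 111600 = 301.3 m; ΔE = Δλ × 111600 × cos(53.0280°) = -0.0053 × 111600 × 0.601425 = -355.7 m.
Distance = √(ΔE² + ΔN²) = √((-355.7)² + 301.3²) = 466.2 m.

466 m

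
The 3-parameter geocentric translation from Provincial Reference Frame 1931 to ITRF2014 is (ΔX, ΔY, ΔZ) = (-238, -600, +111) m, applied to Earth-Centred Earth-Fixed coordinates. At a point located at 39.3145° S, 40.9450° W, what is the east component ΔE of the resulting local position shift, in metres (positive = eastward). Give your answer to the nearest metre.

The local east axis at (φ, λ) is (−sin λ, cos λ, 0), so ΔE = −sin(-40.9450°)·(-238) + cos(-40.9450°)·(-600) = -609.17 m.

ΔE = -609 m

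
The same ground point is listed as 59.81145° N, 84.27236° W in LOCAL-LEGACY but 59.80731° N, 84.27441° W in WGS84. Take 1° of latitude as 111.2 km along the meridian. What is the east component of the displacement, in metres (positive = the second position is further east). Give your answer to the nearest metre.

Δφ = 59.80731° − 59.81145° = -0.00414°; Δλ = -84.27441° − -84.27236° = -0.00205°.
ΔN = Δφ × 111200 = -460.4 m; ΔE = Δλ × 111200 × cos(59.81145°) = -0.00205 × 111200 × 0.502847 = -114.6 m.

ΔE = -115 m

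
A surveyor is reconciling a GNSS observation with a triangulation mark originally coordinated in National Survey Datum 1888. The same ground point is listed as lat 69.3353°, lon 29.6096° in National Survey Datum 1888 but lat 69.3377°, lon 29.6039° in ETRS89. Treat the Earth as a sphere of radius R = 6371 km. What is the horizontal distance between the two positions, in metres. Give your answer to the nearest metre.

348 m

Δφ = 69.3377° − 69.3353° = +0.0024°; Δλ = 29.6039° − 29.6096° = -0.0057°.
1° along a meridian = πR/180 = 111195 m.
ΔN = Δφ × 111195 = 266.9 m; ΔE = Δλ × 111195 × cos(69.3353°) = -0.0057 × 111195 × 0.352898 = -223.7 m.
Distance = √(ΔE² + ΔN²) = √((-223.7)² + 266.9²) = 348.2 m.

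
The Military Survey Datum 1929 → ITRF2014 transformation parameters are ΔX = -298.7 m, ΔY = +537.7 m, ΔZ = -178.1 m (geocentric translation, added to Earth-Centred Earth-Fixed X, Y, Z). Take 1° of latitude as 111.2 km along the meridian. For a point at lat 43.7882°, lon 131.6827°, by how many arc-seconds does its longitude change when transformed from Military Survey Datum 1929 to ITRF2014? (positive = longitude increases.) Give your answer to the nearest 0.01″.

sin φ = 0.691995, cos φ = 0.721903, sin λ = 0.746839, cos λ = -0.665005.
East component: ΔE = −sin λ·ΔX + cos λ·ΔY = −(0.746839)(-298.7) + (-0.665005)(537.7) = -134.49 m.
1° of latitude spans 111200 m; at latitude φ, 1° of longitude spans that × cos φ = 80275.6 m, so Δλ = -134.49 / 80275.6 × 3600 = -6.031″.

Δλ = -6.03″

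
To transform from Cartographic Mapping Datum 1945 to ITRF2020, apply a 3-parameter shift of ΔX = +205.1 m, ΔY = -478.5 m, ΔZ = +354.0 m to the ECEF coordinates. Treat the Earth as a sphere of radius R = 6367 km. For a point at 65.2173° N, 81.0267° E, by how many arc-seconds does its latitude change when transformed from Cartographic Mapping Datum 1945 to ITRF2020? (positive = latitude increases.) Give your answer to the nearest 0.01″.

sin φ = 0.907904, cos φ = 0.419178, sin λ = 0.987761, cos λ = 0.155974.
North component: ΔN = −sin φ cos λ·ΔX − sin φ sin λ·ΔY + cos φ·ΔZ = −(0.907904)(0.155974)(205.1) − (0.907904)(0.987761)(-478.5) + (0.419178)(354.0) = 548.46 m.
1° of latitude spans πR/180 = 111125 m, so Δφ = 548.46 / 111125 × 3600 = 17.768″.

Δφ = 17.77″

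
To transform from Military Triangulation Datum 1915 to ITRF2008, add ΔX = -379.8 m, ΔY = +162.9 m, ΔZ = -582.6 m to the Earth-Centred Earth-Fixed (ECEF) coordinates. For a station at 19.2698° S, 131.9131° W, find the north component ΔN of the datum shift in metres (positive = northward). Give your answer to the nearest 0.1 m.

The local north axis is (−sin φ cos λ, −sin φ sin λ, cos φ), giving ΔN = 83.728 − 40.006 − 549.960 = -506.24 m.

ΔN = -506.2 m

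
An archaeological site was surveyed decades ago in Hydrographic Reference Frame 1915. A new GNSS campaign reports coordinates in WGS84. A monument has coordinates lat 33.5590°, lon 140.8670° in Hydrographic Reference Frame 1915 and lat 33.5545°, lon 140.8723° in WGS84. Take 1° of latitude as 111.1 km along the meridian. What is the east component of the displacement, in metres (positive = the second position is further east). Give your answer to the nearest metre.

ΔE = 491 m

Δφ = 33.5545° − 33.5590° = -0.0045°; Δλ = 140.8723° − 140.8670° = +0.0053°.
ΔN = Δφ × 111100 = -500.0 m; ΔE = Δλ × 111100 × cos(33.5590°) = +0.0053 × 111100 × 0.833317 = 490.7 m.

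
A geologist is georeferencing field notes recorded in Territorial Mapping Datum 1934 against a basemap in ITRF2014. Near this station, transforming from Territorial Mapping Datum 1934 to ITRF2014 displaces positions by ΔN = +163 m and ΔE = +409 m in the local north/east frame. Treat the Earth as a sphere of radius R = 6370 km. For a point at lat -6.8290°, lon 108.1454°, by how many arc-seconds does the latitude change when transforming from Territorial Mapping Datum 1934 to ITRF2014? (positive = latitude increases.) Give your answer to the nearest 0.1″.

Δφ = 5.3″

On a sphere of radius R, 1 rad of latitude = R, so Δφ = ΔN / R = 163.0 / 6370000 = 2.5589e-05 rad = 5.278″.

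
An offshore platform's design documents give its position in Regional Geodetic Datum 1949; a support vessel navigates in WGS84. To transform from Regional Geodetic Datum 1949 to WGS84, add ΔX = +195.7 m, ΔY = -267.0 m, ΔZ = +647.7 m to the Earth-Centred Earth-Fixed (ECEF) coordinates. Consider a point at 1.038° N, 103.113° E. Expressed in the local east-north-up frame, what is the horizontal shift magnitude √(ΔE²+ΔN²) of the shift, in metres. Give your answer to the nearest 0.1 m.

At φ = 1.038°, λ = 103.113°: sin φ = 0.018116, cos φ = 0.999836, sin λ = 0.973925, cos λ = -0.226872.
ΔE = −sin λ·ΔX + cos λ·ΔY = −(0.973925)·(195.7) + (-0.226872)·(-267.0) = -130.02 m.
ΔN = −sin φ cos λ·ΔX − sin φ sin λ·ΔY + cos φ·ΔZ = −(0.018116)(-0.226872)(195.7) − (0.018116)(0.973925)(-267.0) + (0.999836)(647.7) = 653.11 m.
Horizontal magnitude = √(ΔE² + ΔN²) = √((-130.02)² + 653.11²) = 665.93 m.

665.9 m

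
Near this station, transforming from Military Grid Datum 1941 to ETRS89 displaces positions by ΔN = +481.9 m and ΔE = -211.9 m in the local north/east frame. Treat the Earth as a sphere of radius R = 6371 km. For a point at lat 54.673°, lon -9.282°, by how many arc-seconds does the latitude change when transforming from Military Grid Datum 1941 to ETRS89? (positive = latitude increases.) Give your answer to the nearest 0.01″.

On a sphere of radius R, 1 rad of latitude = R, so Δφ = ΔN / R = 481.9 / 6371000 = 7.5640e-05 rad = 15.602″.

Δφ = 15.60″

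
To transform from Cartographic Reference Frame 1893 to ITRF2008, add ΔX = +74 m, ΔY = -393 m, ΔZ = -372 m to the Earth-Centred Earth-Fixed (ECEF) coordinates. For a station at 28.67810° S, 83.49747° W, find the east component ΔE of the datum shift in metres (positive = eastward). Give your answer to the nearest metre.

The local east axis at (φ, λ) is (−sin λ, cos λ, 0), so ΔE = −sin(-83.49747°)·74 + cos(-83.49747°)·(-393) = 29.02 m.

ΔE = 29 m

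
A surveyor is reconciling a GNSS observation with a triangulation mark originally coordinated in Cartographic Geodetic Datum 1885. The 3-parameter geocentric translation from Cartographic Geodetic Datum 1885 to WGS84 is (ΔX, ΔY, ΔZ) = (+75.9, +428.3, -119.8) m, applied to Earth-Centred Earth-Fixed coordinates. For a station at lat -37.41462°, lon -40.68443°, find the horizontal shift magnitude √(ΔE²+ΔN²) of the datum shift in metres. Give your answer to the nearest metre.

The local east axis at (φ, λ) is (−sin λ, cos λ, 0), so ΔE = −sin(-40.68443°)·75.9 + cos(-40.68443°)·428.3 = 374.26 m.
The local north axis is (−sin φ cos λ, −sin φ sin λ, cos φ), giving ΔN = 34.970 − 169.639 − 95.152 = -229.82 m.
Horizontal magnitude = √(ΔE² + ΔN²) = √(374.26² + (-229.82)²) = 439.19 m.

439 m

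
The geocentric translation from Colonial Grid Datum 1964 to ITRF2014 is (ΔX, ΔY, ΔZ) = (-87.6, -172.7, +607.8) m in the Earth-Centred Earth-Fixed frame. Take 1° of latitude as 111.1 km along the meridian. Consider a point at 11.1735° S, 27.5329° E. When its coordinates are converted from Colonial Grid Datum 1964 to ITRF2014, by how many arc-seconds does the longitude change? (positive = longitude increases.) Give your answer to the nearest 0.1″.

Δλ = -3.7″

sin φ = -0.193781, cos φ = 0.981045, sin λ = 0.462258, cos λ = 0.886746.
East component: ΔE = −sin λ·ΔX + cos λ·ΔY = −(0.462258)(-87.6) + (0.886746)(-172.7) = -112.65 m.
1° of latitude spans 111100 m; at latitude φ, 1° of longitude spans that × cos φ = 108994.1 m, so Δλ = -112.65 / 108994.1 × 3600 = -3.721″.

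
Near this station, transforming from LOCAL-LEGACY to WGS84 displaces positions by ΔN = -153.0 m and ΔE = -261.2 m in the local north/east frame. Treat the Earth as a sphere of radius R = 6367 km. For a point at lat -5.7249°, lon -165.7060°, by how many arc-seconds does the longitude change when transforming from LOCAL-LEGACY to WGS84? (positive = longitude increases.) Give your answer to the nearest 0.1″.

Δλ = -8.5″

At latitude -5.7249°, cos φ = 0.995012.
One radian of longitude at latitude φ spans R cos φ, so Δλ = ΔE / (R cos φ) = -261.2 / (6367000 × 0.995012) = -4.1230e-05 rad = -8.504″.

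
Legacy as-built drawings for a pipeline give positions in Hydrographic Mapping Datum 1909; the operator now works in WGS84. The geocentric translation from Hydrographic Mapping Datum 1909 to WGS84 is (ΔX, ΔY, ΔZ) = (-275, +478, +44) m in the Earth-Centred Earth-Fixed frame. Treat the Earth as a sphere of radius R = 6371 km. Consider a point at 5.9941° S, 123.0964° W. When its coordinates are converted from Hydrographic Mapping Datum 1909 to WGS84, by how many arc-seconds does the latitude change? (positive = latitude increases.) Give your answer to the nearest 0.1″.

sin φ = -0.104426, cos φ = 0.994533, sin λ = -0.837753, cos λ = -0.546049.
North component: ΔN = −sin φ cos λ·ΔX − sin φ sin λ·ΔY + cos φ·ΔZ = −(-0.104426)(-0.546049)(-275) − (-0.104426)(-0.837753)(478) + (0.994533)(44) = 17.62 m.
1° of latitude spans πR/180 = 111195 m, so Δφ = 17.62 / 111195 × 3600 = 0.571″.

Δφ = 0.6″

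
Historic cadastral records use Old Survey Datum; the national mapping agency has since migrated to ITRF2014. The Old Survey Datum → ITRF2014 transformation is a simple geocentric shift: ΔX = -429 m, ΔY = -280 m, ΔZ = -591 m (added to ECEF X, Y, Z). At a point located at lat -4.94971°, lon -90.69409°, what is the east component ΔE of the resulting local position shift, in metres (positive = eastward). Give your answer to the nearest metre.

ΔE = -426 m

At φ = -4.94971°, λ = -90.69409°: sin φ = -0.086281, cos φ = 0.996271, sin λ = -0.999927, cos λ = -0.012114.
ΔE = −sin λ·ΔX + cos λ·ΔY = −(-0.999927)·(-429) + (-0.012114)·(-280) = -425.58 m.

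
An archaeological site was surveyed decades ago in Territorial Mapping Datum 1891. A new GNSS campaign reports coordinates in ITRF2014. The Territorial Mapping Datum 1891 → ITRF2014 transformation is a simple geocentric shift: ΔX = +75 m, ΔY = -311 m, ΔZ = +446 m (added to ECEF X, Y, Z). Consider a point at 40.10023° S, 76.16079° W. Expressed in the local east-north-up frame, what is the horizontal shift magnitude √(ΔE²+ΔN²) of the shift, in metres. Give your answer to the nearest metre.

547 m

At φ = -40.10023°, λ = -76.16079°: sin φ = -0.644127, cos φ = 0.764919, sin λ = -0.970971, cos λ = 0.239198.
ΔE = −sin λ·ΔX + cos λ·ΔY = −(-0.970971)·(75) + (0.239198)·(-311) = -1.57 m.
ΔN = −sin φ cos λ·ΔX − sin φ sin λ·ΔY + cos φ·ΔZ = −(-0.644127)(0.239198)(75) − (-0.644127)(-0.970971)(-311) + (0.764919)(446) = 547.22 m.
Horizontal magnitude = √(ΔE² + ΔN²) = √((-1.57)² + 547.22²) = 547.22 m.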